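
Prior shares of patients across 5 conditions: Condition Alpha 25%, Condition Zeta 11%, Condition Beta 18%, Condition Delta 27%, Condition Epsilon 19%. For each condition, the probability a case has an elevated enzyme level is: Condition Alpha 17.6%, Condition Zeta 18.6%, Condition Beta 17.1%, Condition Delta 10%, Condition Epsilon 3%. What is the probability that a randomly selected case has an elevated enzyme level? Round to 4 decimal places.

0.1279

By Bayes' rule, posterior ∝ prior × likelihood:
  Condition Alpha: 0.25 × 0.176 = 0.044
  Condition Zeta: 0.11 × 0.186 = 0.02046
  Condition Beta: 0.18 × 0.171 = 0.03078
  Condition Delta: 0.27 × 0.1 = 0.027
  Condition Epsilon: 0.19 × 0.03 = 0.0057
P(elevated) = 0.044 + 0.02046 + 0.03078 + 0.027 + 0.0057 = 0.12794 → 0.1279.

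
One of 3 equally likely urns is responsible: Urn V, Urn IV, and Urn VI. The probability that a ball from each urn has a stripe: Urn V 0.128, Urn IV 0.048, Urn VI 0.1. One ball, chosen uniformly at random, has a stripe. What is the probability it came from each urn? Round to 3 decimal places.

Since the prior is uniform, the posterior is proportional to the likelihood:
  Urn V: 0.128
  Urn IV: 0.048
  Urn VI: 0.1
Total = 0.276.
P(Urn V | striped) = 0.128/0.276 ≈ 0.464
P(Urn IV | striped) = 0.048/0.276 ≈ 0.174
P(Urn VI | striped) = 0.1/0.276 ≈ 0.362

Urn V 0.464, Urn IV 0.174, Urn VI 0.362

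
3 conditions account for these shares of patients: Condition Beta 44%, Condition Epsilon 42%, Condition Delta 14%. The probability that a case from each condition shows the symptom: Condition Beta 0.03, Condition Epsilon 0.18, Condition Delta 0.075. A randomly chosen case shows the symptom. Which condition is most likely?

Condition Epsilon

By Bayes' rule, posterior ∝ prior × likelihood:
  Condition Beta: 0.44 × 0.03 = 0.0132
  Condition Epsilon: 0.42 × 0.18 = 0.0756
  Condition Delta: 0.14 × 0.075 = 0.0105
Sum = 0.0993.
Largest term belongs to Condition Epsilon, so Condition Epsilon is most probable.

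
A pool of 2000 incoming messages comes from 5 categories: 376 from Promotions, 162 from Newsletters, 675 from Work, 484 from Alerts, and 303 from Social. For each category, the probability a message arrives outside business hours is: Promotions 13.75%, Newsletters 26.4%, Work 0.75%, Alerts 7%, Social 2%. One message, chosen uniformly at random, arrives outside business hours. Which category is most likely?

Promotions

Compute prior × likelihood for every hypothesis:
  Promotions: 0.188 × 0.1375 = 0.02585
  Newsletters: 0.081 × 0.264 = 0.021384
  Work: 0.3375 × 0.0075 = 0.00253125
  Alerts: 0.242 × 0.07 = 0.01694
  Social: 0.1515 × 0.02 = 0.00303
Sum = 0.06973525.
Largest term belongs to Promotions, so Promotions is most probable.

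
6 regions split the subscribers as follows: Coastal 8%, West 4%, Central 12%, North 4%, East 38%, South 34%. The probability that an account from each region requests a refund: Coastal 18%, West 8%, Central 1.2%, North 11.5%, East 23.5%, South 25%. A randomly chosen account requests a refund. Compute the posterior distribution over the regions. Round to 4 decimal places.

By Bayes' rule, posterior ∝ prior × likelihood:
  Coastal: 0.08 × 0.18 = 0.0144
  West: 0.04 × 0.08 = 0.0032
  Central: 0.12 × 0.012 = 0.00144
  North: 0.04 × 0.115 = 0.0046
  East: 0.38 × 0.235 = 0.0893
  South: 0.34 × 0.25 = 0.085
Sum = 0.19794.
P(Coastal | refund) = 0.0144/0.19794 ≈ 0.0727
P(West | refund) = 0.0032/0.19794 ≈ 0.0162
P(Central | refund) = 0.00144/0.19794 ≈ 0.0073
P(North | refund) = 0.0046/0.19794 ≈ 0.0232
P(East | refund) = 0.0893/0.19794 ≈ 0.4511
P(South | refund) = 0.085/0.19794 ≈ 0.4294

Coastal 0.0727, West 0.0162, Central 0.0073, North 0.0232, East 0.4511, South 0.4294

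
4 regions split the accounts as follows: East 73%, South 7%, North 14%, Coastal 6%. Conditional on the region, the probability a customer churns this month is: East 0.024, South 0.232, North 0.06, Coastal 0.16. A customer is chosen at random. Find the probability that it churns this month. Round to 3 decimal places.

0.052

Compute prior × likelihood for every hypothesis:
  East: 0.73 × 0.024 = 0.01752
  South: 0.07 × 0.232 = 0.01624
  North: 0.14 × 0.06 = 0.0084
  Coastal: 0.06 × 0.16 = 0.0096
P(churn) = 0.01752 + 0.01624 + 0.0084 + 0.0096 = 0.05176 → 0.052.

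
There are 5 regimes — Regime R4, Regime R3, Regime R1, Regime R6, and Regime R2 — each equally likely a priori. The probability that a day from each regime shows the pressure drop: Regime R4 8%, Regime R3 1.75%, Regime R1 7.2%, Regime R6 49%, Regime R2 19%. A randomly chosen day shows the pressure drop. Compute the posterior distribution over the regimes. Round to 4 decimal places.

With a uniform prior (1/5 each), posterior ∝ likelihood:
  Regime R4: 0.08
  Regime R3: 0.0175
  Regime R1: 0.072
  Regime R6: 0.49
  Regime R2: 0.19
Total = 0.8495.
P(Regime R4 | drop) = 0.08/0.8495 ≈ 0.0942
P(Regime R3 | drop) = 0.0175/0.8495 ≈ 0.0206
P(Regime R1 | drop) = 0.072/0.8495 ≈ 0.0848
P(Regime R6 | drop) = 0.49/0.8495 ≈ 0.5768
P(Regime R2 | drop) = 0.19/0.8495 ≈ 0.2237
(Check: 0.0942+0.0206+0.0848+0.5768+0.2237 = 1.0001.)

Regime R4 0.0942, Regime R3 0.0206, Regime R1 0.0848, Regime R6 0.5768, Regime R2 0.2237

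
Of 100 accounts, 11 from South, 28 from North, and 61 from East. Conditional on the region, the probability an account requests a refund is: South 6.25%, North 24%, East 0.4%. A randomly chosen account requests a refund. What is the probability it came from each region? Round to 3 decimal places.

South 0.090, North 0.878, East 0.032

Prior × likelihood for each hypothesis:
  South: 0.11 × 0.0625 = 0.006875
  North: 0.28 × 0.24 = 0.0672
  East: 0.61 × 0.004 = 0.00244
Sum = 0.076515.
P(South | refund) = 0.006875/0.076515 ≈ 0.090
P(North | refund) = 0.0672/0.076515 ≈ 0.878
P(East | refund) = 0.00244/0.076515 ≈ 0.032
(Check: 0.090+0.878+0.032 = 1.000.)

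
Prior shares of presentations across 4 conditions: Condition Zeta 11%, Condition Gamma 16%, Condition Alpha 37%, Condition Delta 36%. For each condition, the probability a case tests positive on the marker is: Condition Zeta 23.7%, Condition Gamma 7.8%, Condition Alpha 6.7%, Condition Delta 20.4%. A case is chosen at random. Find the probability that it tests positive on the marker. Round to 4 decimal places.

0.1368

Compute prior × likelihood for every hypothesis:
  Condition Zeta: 0.11 × 0.237 = 0.02607
  Condition Gamma: 0.16 × 0.078 = 0.01248
  Condition Alpha: 0.37 × 0.067 = 0.02479
  Condition Delta: 0.36 × 0.204 = 0.07344
P(marker-positive) = 0.02607 + 0.01248 + 0.02479 + 0.07344 = 0.13678 → 0.1368.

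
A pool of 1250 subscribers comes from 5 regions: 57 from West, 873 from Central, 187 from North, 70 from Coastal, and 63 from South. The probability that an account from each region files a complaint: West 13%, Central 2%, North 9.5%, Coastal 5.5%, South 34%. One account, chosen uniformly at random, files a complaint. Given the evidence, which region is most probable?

South

Compute prior × likelihood for every hypothesis:
  West: 0.0456 × 0.13 = 0.005928
  Central: 0.6984 × 0.02 = 0.013968
  North: 0.1496 × 0.095 = 0.014212
  Coastal: 0.056 × 0.055 = 0.00308
  South: 0.0504 × 0.34 = 0.017136
Normalizing constant = 0.054324.
Largest term belongs to South, so South is most probable.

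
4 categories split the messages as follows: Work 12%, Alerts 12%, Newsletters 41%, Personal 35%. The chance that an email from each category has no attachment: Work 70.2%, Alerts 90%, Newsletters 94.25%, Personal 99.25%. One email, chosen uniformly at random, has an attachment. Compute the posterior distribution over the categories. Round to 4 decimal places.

Work 0.4835, Alerts 0.1622, Newsletters 0.3188, Personal 0.0355

Taking complements, P(attachment | each) = Work 0.298, Alerts 0.1, Newsletters 0.0575, Personal 0.0075.
Unnormalized posteriors (prior × likelihood):
  Work: 0.12 × 0.298 = 0.03576
  Alerts: 0.12 × 0.1 = 0.012
  Newsletters: 0.41 × 0.0575 = 0.023575
  Personal: 0.35 × 0.0075 = 0.002625
Sum = 0.07396.
P(Work | attachment) = 0.03576/0.07396 ≈ 0.4835
P(Alerts | attachment) = 0.012/0.07396 ≈ 0.1622
P(Newsletters | attachment) = 0.023575/0.07396 ≈ 0.3188
P(Personal | attachment) = 0.002625/0.07396 ≈ 0.0355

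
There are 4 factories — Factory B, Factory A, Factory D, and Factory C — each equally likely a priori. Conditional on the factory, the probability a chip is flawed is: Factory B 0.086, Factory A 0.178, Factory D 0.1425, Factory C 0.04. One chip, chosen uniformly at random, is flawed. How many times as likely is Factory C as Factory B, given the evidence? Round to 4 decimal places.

Since the prior is uniform, the posterior is proportional to the likelihood:
  Factory B: 0.086
  Factory A: 0.178
  Factory D: 0.1425
  Factory C: 0.04
Normalizing constant = 0.4465.
The ratio is 0.04 / 0.086 (the normalizer cancels) = 0.4651.

0.4651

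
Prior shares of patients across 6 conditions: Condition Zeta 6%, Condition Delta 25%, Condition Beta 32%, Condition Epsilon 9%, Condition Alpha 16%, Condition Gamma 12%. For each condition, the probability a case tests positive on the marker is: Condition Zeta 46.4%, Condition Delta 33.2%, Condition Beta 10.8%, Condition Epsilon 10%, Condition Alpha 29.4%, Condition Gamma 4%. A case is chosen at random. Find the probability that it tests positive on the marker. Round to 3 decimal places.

0.206

By Bayes' rule, posterior ∝ prior × likelihood:
  Condition Zeta: 0.06 × 0.464 = 0.02784
  Condition Delta: 0.25 × 0.332 = 0.083
  Condition Beta: 0.32 × 0.108 = 0.03456
  Condition Epsilon: 0.09 × 0.1 = 0.009
  Condition Alpha: 0.16 × 0.294 = 0.04704
  Condition Gamma: 0.12 × 0.04 = 0.0048
P(marker-positive) = 0.02784 + 0.083 + 0.03456 + 0.009 + 0.04704 + 0.0048 = 0.20624 → 0.206.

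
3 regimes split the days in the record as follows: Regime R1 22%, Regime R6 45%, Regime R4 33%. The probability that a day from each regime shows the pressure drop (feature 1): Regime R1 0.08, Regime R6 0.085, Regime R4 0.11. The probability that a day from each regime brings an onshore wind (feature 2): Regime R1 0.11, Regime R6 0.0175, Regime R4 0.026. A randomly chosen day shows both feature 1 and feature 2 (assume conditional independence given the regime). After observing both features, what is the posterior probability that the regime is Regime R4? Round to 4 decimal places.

0.2659

By Bayes' rule, posterior ∝ prior × likelihood:
  Regime R1: 0.22 × 0.08 × 0.11 = 0.001936
  Regime R6: 0.45 × 0.085 × 0.0175 = 0.000669375
  Regime R4: 0.33 × 0.11 × 0.026 = 0.0009438
Total = 0.003549175.
P(Regime R4 | evidence) = 0.0009438 / 0.003549175 ≈ 0.2659.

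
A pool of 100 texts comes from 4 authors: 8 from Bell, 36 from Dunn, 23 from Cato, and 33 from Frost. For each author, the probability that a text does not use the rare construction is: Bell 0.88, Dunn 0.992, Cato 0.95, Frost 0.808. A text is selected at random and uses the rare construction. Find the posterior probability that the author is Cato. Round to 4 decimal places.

Taking complements, P(rare-form | each) = Bell 0.12, Dunn 0.008, Cato 0.05, Frost 0.192.
Compute prior × likelihood for every hypothesis:
  Bell: 0.08 × 0.12 = 0.0096
  Dunn: 0.36 × 0.008 = 0.00288
  Cato: 0.23 × 0.05 = 0.0115
  Frost: 0.33 × 0.192 = 0.06336
Normalizing constant = 0.08734.
P(Cato | evidence) = 0.0115 / 0.08734 ≈ 0.1317.

0.1317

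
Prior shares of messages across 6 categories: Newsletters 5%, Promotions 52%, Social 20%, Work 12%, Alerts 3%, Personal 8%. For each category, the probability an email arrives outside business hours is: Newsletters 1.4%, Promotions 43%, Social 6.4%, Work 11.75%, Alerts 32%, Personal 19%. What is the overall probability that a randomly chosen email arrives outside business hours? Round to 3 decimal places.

0.276

By Bayes' rule, posterior ∝ prior × likelihood:
  Newsletters: 0.05 × 0.014 = 0.0007
  Promotions: 0.52 × 0.43 = 0.2236
  Social: 0.2 × 0.064 = 0.0128
  Work: 0.12 × 0.1175 = 0.0141
  Alerts: 0.03 × 0.32 = 0.0096
  Personal: 0.08 × 0.19 = 0.0152
P(off-hours) = 0.0007 + 0.2236 + 0.0128 + 0.0141 + 0.0096 + 0.0152 = 0.276 → 0.276.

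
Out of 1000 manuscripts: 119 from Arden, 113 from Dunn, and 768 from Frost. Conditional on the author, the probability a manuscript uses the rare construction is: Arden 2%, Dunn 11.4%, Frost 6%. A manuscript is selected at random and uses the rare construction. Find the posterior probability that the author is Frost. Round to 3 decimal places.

Compute prior × likelihood for every hypothesis:
  Arden: 0.119 × 0.02 = 0.00238
  Dunn: 0.113 × 0.114 = 0.012882
  Frost: 0.768 × 0.06 = 0.04608
Total = 0.061342.
P(Frost | evidence) = 0.04608 / 0.061342 ≈ 0.751.

0.751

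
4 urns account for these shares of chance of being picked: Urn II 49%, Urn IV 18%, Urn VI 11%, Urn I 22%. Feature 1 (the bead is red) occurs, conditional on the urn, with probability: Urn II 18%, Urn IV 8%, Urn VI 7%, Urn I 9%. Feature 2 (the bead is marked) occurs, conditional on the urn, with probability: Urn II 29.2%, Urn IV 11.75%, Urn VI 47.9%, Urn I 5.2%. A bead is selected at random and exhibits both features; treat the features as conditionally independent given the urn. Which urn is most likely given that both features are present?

Urn II

By Bayes' rule, posterior ∝ prior × likelihood:
  Urn II: 0.49 × 0.18 × 0.292 = 0.0257544
  Urn IV: 0.18 × 0.08 × 0.1175 = 0.001692
  Urn VI: 0.11 × 0.07 × 0.479 = 0.0036883
  Urn I: 0.22 × 0.09 × 0.052 = 0.0010296
Total = 0.0321643.
Largest term belongs to Urn II, so Urn II is most probable.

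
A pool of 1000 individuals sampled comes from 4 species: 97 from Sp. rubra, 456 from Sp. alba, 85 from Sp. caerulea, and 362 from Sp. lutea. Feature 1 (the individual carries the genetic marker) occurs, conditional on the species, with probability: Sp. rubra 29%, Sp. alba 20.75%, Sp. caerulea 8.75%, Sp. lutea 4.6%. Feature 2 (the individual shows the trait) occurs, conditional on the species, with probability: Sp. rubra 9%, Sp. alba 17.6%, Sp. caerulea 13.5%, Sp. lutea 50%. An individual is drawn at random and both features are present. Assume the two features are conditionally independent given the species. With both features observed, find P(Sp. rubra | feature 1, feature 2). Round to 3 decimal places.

Compute prior × likelihood for every hypothesis:
  Sp. rubra: 0.097 × 0.29 × 0.09 = 0.0025317
  Sp. alba: 0.456 × 0.2075 × 0.176 = 0.01665312
  Sp. caerulea: 0.085 × 0.0875 × 0.135 = 0.0010040625
  Sp. lutea: 0.362 × 0.046 × 0.5 = 0.008326
Total = 0.0285148825.
P(Sp. rubra | evidence) = 0.0025317 / 0.0285148825 ≈ 0.089.

0.089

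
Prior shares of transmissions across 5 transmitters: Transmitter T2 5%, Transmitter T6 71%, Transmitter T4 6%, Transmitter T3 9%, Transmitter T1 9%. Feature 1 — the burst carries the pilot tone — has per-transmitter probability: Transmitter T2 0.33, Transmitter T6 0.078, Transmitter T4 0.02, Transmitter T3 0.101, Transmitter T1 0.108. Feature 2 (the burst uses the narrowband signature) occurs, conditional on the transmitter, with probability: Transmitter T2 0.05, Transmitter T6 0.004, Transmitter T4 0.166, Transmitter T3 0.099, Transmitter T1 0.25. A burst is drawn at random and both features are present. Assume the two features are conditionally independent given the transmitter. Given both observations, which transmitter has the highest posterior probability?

Prior × likelihood for each hypothesis:
  Transmitter T2: 0.05 × 0.33 × 0.05 = 0.000825
  Transmitter T6: 0.71 × 0.078 × 0.004 = 0.00022152
  Transmitter T4: 0.06 × 0.02 × 0.166 = 0.0001992
  Transmitter T3: 0.09 × 0.101 × 0.099 = 0.00089991
  Transmitter T1: 0.09 × 0.108 × 0.25 = 0.00243
Normalizing constant = 0.00457563.
Largest term belongs to Transmitter T1, so Transmitter T1 is most probable.

Transmitter T1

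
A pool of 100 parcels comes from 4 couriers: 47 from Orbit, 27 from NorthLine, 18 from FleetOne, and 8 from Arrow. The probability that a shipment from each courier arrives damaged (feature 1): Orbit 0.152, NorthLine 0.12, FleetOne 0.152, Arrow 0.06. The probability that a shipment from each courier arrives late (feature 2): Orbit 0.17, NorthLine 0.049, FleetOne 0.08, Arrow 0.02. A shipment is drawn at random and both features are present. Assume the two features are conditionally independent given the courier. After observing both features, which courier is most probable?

Prior × likelihood for each hypothesis:
  Orbit: 0.47 × 0.152 × 0.17 = 0.0121448
  NorthLine: 0.27 × 0.12 × 0.049 = 0.0015876
  FleetOne: 0.18 × 0.152 × 0.08 = 0.0021888
  Arrow: 0.08 × 0.06 × 0.02 = 0.000096
Sum = 0.0160172.
Largest term belongs to Orbit, so Orbit is most probable.

Orbit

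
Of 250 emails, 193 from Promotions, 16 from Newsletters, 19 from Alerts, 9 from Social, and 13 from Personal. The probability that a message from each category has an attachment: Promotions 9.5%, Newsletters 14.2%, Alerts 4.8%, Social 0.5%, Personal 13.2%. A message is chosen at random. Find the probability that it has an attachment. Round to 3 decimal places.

0.093

Prior × likelihood for each hypothesis:
  Promotions: 0.772 × 0.095 = 0.07334
  Newsletters: 0.064 × 0.142 = 0.009088
  Alerts: 0.076 × 0.048 = 0.003648
  Social: 0.036 × 0.005 = 0.00018
  Personal: 0.052 × 0.132 = 0.006864
P(attachment) = 0.07334 + 0.009088 + 0.003648 + 0.00018 + 0.006864 = 0.09312 → 0.093.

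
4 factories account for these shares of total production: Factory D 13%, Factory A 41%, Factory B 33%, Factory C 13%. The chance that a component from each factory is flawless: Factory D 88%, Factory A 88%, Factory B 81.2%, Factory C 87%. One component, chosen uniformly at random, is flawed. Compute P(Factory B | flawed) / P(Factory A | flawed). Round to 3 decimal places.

Taking complements, P(flawed | each) = Factory D 0.12, Factory A 0.12, Factory B 0.188, Factory C 0.13.
Unnormalized posteriors (prior × likelihood):
  Factory D: 0.13 × 0.12 = 0.0156
  Factory A: 0.41 × 0.12 = 0.0492
  Factory B: 0.33 × 0.188 = 0.06204
  Factory C: 0.13 × 0.13 = 0.0169
Normalizing constant = 0.14374.
The ratio is 0.06204 / 0.0492 (the normalizer cancels) = 1.261.

1.261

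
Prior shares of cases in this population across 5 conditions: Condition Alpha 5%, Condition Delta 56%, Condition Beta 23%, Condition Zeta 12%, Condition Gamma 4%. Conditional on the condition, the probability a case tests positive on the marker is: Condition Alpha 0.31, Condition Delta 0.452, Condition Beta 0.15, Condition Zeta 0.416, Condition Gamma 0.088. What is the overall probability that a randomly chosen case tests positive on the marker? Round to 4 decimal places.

Compute prior × likelihood for every hypothesis:
  Condition Alpha: 0.05 × 0.31 = 0.0155
  Condition Delta: 0.56 × 0.452 = 0.25312
  Condition Beta: 0.23 × 0.15 = 0.0345
  Condition Zeta: 0.12 × 0.416 = 0.04992
  Condition Gamma: 0.04 × 0.088 = 0.00352
P(marker-positive) = 0.0155 + 0.25312 + 0.0345 + 0.04992 + 0.00352 = 0.35656 → 0.3566.

0.3566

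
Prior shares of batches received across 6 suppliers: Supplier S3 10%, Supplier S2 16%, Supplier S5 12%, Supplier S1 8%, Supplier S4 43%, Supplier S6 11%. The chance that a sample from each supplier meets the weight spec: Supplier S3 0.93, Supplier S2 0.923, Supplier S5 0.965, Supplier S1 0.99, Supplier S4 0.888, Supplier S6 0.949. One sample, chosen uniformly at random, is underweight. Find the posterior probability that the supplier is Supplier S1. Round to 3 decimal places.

0.010

Taking complements, P(underweight | each) = Supplier S3 0.07, Supplier S2 0.077, Supplier S5 0.035, Supplier S1 0.01, Supplier S4 0.112, Supplier S6 0.051.
Compute prior × likelihood for every hypothesis:
  Supplier S3: 0.1 × 0.07 = 0.007
  Supplier S2: 0.16 × 0.077 = 0.01232
  Supplier S5: 0.12 × 0.035 = 0.0042
  Supplier S1: 0.08 × 0.01 = 0.0008
  Supplier S4: 0.43 × 0.112 = 0.04816
  Supplier S6: 0.11 × 0.051 = 0.00561
Total = 0.07809.
P(Supplier S1 | evidence) = 0.0008 / 0.07809 ≈ 0.010.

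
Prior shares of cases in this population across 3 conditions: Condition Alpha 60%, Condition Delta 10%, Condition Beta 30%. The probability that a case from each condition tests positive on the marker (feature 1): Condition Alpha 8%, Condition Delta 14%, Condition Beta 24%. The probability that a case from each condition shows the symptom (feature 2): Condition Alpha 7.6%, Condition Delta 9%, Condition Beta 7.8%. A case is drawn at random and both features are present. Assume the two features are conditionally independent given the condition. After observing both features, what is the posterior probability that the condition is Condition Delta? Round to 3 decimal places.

By Bayes' rule, posterior ∝ prior × likelihood:
  Condition Alpha: 0.6 × 0.08 × 0.076 = 0.003648
  Condition Delta: 0.1 × 0.14 × 0.09 = 0.00126
  Condition Beta: 0.3 × 0.24 × 0.078 = 0.005616
Normalizing constant = 0.010524.
P(Condition Delta | evidence) = 0.00126 / 0.010524 ≈ 0.120.

0.120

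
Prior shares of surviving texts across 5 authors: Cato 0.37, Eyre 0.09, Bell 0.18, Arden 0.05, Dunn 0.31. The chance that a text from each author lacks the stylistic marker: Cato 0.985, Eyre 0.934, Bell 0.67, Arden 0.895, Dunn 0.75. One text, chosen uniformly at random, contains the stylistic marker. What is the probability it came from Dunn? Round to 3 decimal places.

Taking complements, P(marker | each) = Cato 0.015, Eyre 0.066, Bell 0.33, Arden 0.105, Dunn 0.25.
Unnormalized posteriors (prior × likelihood):
  Cato: 0.37 × 0.015 = 0.00555
  Eyre: 0.09 × 0.066 = 0.00594
  Bell: 0.18 × 0.33 = 0.0594
  Arden: 0.05 × 0.105 = 0.00525
  Dunn: 0.31 × 0.25 = 0.0775
Normalizing constant = 0.15364.
P(Dunn | evidence) = 0.0775 / 0.15364 ≈ 0.504.

0.504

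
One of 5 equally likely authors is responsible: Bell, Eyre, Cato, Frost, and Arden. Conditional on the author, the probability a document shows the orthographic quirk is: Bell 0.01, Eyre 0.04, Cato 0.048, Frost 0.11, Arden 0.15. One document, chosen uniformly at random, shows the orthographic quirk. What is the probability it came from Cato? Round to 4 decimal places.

With a uniform prior (1/5 each), posterior ∝ likelihood:
  Bell: 0.01
  Eyre: 0.04
  Cato: 0.048
  Frost: 0.11
  Arden: 0.15
Sum = 0.358.
P(Cato | evidence) = 0.048 / 0.358 ≈ 0.1341.

0.1341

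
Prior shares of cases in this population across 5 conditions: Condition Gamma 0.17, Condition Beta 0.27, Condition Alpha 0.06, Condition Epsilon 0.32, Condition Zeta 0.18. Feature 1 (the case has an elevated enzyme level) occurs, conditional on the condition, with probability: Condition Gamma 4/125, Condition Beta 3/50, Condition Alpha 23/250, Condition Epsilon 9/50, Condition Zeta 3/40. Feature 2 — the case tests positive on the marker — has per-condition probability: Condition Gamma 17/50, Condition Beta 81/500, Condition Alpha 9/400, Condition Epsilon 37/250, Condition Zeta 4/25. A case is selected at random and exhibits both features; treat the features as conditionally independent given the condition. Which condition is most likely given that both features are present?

Prior × likelihood for each hypothesis:
  Condition Gamma: 0.17 × 0.032 × 0.34 = 0.0018496
  Condition Beta: 0.27 × 0.06 × 0.162 = 0.0026244
  Condition Alpha: 0.06 × 0.092 × 0.0225 = 0.0001242
  Condition Epsilon: 0.32 × 0.18 × 0.148 = 0.0085248
  Condition Zeta: 0.18 × 0.075 × 0.16 = 0.00216
Total = 0.015283.
Largest term belongs to Condition Epsilon, so Condition Epsilon is most probable.

Condition Epsilon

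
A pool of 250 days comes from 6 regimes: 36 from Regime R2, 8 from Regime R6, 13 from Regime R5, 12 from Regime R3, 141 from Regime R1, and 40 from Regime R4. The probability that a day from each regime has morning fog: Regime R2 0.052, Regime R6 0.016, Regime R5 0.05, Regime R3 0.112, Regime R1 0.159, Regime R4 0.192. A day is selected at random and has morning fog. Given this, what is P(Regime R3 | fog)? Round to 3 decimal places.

Compute prior × likelihood for every hypothesis:
  Regime R2: 0.144 × 0.052 = 0.007488
  Regime R6: 0.032 × 0.016 = 0.000512
  Regime R5: 0.052 × 0.05 = 0.0026
  Regime R3: 0.048 × 0.112 = 0.005376
  Regime R1: 0.564 × 0.159 = 0.089676
  Regime R4: 0.16 × 0.192 = 0.03072
Normalizing constant = 0.136372.
P(Regime R3 | evidence) = 0.005376 / 0.136372 ≈ 0.039.

0.039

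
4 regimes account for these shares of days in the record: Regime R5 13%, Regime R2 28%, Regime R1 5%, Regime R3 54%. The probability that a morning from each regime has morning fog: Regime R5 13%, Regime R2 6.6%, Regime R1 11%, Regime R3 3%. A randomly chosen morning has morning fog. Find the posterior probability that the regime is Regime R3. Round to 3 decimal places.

By Bayes' rule, posterior ∝ prior × likelihood:
  Regime R5: 0.13 × 0.13 = 0.0169
  Regime R2: 0.28 × 0.066 = 0.01848
  Regime R1: 0.05 × 0.11 = 0.0055
  Regime R3: 0.54 × 0.03 = 0.0162
Normalizing constant = 0.05708.
P(Regime R3 | evidence) = 0.0162 / 0.05708 ≈ 0.284.

0.284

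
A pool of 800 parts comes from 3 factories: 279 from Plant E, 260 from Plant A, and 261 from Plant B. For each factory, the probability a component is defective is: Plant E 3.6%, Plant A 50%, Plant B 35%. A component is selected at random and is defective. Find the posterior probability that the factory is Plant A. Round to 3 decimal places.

Prior × likelihood for each hypothesis:
  Plant E: 0.34875 × 0.036 = 0.012555
  Plant A: 0.325 × 0.5 = 0.1625
  Plant B: 0.32625 × 0.35 = 0.1141875
Sum = 0.2892425.
P(Plant A | evidence) = 0.1625 / 0.2892425 ≈ 0.562.

0.562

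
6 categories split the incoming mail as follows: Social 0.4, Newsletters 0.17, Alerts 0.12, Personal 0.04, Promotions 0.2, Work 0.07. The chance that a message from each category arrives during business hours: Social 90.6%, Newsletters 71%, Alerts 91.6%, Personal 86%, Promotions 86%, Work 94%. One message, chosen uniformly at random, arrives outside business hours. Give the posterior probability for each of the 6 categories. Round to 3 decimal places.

Taking complements, P(off-hours | each) = Social 0.094, Newsletters 0.29, Alerts 0.084, Personal 0.14, Promotions 0.14, Work 0.06.
Compute prior × likelihood for every hypothesis:
  Social: 0.4 × 0.094 = 0.0376
  Newsletters: 0.17 × 0.29 = 0.0493
  Alerts: 0.12 × 0.084 = 0.01008
  Personal: 0.04 × 0.14 = 0.0056
  Promotions: 0.2 × 0.14 = 0.028
  Work: 0.07 × 0.06 = 0.0042
Sum = 0.13478.
P(Social | off-hours) = 0.0376/0.13478 ≈ 0.279
P(Newsletters | off-hours) = 0.0493/0.13478 ≈ 0.366
P(Alerts | off-hours) = 0.01008/0.13478 ≈ 0.075
P(Personal | off-hours) = 0.0056/0.13478 ≈ 0.042
P(Promotions | off-hours) = 0.028/0.13478 ≈ 0.208
P(Work | off-hours) = 0.0042/0.13478 ≈ 0.031
(Check: 0.279+0.366+0.075+0.042+0.208+0.031 = 1.001.)

Social 0.279, Newsletters 0.366, Alerts 0.075, Personal 0.042, Promotions 0.208, Work 0.031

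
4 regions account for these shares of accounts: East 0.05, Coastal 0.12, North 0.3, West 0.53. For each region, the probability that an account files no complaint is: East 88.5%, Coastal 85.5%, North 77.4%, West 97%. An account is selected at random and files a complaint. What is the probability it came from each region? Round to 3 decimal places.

Taking complements, P(complaint | each) = East 0.115, Coastal 0.145, North 0.226, West 0.03.
Compute prior × likelihood for every hypothesis:
  East: 0.05 × 0.115 = 0.00575
  Coastal: 0.12 × 0.145 = 0.0174
  North: 0.3 × 0.226 = 0.0678
  West: 0.53 × 0.03 = 0.0159
Total = 0.10685.
P(East | complaint) = 0.00575/0.10685 ≈ 0.054
P(Coastal | complaint) = 0.0174/0.10685 ≈ 0.163
P(North | complaint) = 0.0678/0.10685 ≈ 0.635
P(West | complaint) = 0.0159/0.10685 ≈ 0.149

East 0.054, Coastal 0.163, North 0.635, West 0.149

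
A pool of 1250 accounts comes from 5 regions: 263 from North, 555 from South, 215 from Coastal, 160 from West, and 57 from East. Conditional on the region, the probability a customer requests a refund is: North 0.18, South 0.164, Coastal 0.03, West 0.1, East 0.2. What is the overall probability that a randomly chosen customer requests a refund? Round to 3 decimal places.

0.138

Unnormalized posteriors (prior × likelihood):
  North: 0.2104 × 0.18 = 0.037872
  South: 0.444 × 0.164 = 0.072816
  Coastal: 0.172 × 0.03 = 0.00516
  West: 0.128 × 0.1 = 0.0128
  East: 0.0456 × 0.2 = 0.00912
P(refund) = 0.037872 + 0.072816 + 0.00516 + 0.0128 + 0.00912 = 0.137768 → 0.138.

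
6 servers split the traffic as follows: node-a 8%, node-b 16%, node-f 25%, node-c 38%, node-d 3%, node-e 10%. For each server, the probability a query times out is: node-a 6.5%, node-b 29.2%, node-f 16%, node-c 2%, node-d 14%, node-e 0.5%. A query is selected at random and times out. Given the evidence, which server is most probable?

node-b

Prior × likelihood for each hypothesis:
  node-a: 0.08 × 0.065 = 0.0052
  node-b: 0.16 × 0.292 = 0.04672
  node-f: 0.25 × 0.16 = 0.04
  node-c: 0.38 × 0.02 = 0.0076
  node-d: 0.03 × 0.14 = 0.0042
  node-e: 0.1 × 0.005 = 0.0005
Normalizing constant = 0.10422.
Largest term belongs to node-b, so node-b is most probable.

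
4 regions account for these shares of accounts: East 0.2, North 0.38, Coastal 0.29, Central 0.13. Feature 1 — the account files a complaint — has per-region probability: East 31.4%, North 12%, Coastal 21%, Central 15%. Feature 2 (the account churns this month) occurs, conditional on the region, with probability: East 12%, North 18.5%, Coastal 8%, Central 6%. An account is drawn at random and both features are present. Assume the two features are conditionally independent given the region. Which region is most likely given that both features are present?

North

Unnormalized posteriors (prior × likelihood):
  East: 0.2 × 0.314 × 0.12 = 0.007536
  North: 0.38 × 0.12 × 0.185 = 0.008436
  Coastal: 0.29 × 0.21 × 0.08 = 0.004872
  Central: 0.13 × 0.15 × 0.06 = 0.00117
Sum = 0.022014.
Largest term belongs to North, so North is most probable.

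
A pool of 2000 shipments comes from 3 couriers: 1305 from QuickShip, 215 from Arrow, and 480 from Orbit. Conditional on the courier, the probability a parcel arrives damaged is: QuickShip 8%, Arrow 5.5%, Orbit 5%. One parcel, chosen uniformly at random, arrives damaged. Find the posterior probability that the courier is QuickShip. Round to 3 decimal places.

0.745

By Bayes' rule, posterior ∝ prior × likelihood:
  QuickShip: 0.6525 × 0.08 = 0.0522
  Arrow: 0.1075 × 0.055 = 0.0059125
  Orbit: 0.24 × 0.05 = 0.012
Total = 0.0701125.
P(QuickShip | evidence) = 0.0522 / 0.0701125 ≈ 0.745.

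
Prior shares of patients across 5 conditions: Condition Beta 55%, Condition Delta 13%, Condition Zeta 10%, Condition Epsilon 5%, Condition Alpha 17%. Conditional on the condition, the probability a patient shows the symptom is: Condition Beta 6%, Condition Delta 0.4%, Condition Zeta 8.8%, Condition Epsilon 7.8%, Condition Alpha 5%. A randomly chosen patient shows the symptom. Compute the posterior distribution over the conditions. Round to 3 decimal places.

Condition Beta 0.603, Condition Delta 0.010, Condition Zeta 0.161, Condition Epsilon 0.071, Condition Alpha 0.155

Unnormalized posteriors (prior × likelihood):
  Condition Beta: 0.55 × 0.06 = 0.033
  Condition Delta: 0.13 × 0.004 = 0.00052
  Condition Zeta: 0.1 × 0.088 = 0.0088
  Condition Epsilon: 0.05 × 0.078 = 0.0039
  Condition Alpha: 0.17 × 0.05 = 0.0085
Total = 0.05472.
P(Condition Beta | symptomatic) = 0.033/0.05472 ≈ 0.603
P(Condition Delta | symptomatic) = 0.00052/0.05472 ≈ 0.010
P(Condition Zeta | symptomatic) = 0.0088/0.05472 ≈ 0.161
P(Condition Epsilon | symptomatic) = 0.0039/0.05472 ≈ 0.071
P(Condition Alpha | symptomatic) = 0.0085/0.05472 ≈ 0.155
(Check: 0.603+0.010+0.161+0.071+0.155 = 1.000.)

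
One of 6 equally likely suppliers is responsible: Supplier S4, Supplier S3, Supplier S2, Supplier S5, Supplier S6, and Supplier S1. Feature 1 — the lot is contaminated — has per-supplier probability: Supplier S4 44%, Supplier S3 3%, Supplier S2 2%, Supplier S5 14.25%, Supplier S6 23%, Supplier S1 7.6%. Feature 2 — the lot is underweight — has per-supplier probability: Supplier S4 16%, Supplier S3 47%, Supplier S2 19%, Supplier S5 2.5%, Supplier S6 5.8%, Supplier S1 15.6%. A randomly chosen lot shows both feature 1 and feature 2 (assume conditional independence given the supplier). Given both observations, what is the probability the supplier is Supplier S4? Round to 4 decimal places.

0.6014

Since the prior is uniform, the posterior is proportional to the likelihood:
  Supplier S4: 0.44 × 0.16 = 0.0704
  Supplier S3: 0.03 × 0.47 = 0.0141
  Supplier S2: 0.02 × 0.19 = 0.0038
  Supplier S5: 0.1425 × 0.025 = 0.0035625
  Supplier S6: 0.23 × 0.058 = 0.01334
  Supplier S1: 0.076 × 0.156 = 0.011856
Normalizing constant = 0.1170585.
P(Supplier S4 | evidence) = 0.0704 / 0.1170585 ≈ 0.6014.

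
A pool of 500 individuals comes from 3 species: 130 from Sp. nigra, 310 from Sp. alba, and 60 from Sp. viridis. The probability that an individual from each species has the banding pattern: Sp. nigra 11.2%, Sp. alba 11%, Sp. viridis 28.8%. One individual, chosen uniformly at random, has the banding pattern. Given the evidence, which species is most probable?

Sp. alba

Prior × likelihood for each hypothesis:
  Sp. nigra: 0.26 × 0.112 = 0.02912
  Sp. alba: 0.62 × 0.11 = 0.0682
  Sp. viridis: 0.12 × 0.288 = 0.03456
Normalizing constant = 0.13188.
Largest term belongs to Sp. alba, so Sp. alba is most probable.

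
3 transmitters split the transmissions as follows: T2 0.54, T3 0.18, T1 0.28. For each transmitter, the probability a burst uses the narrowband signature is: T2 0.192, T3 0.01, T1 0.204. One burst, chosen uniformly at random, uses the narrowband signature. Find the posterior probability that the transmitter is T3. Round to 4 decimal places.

Compute prior × likelihood for every hypothesis:
  T2: 0.54 × 0.192 = 0.10368
  T3: 0.18 × 0.01 = 0.0018
  T1: 0.28 × 0.204 = 0.05712
Normalizing constant = 0.1626.
P(T3 | evidence) = 0.0018 / 0.1626 ≈ 0.0111.

0.0111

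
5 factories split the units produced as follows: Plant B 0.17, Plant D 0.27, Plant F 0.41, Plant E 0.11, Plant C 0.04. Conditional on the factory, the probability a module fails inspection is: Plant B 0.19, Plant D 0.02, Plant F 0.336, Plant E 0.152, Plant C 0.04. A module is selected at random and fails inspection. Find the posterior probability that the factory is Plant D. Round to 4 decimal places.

Compute prior × likelihood for every hypothesis:
  Plant B: 0.17 × 0.19 = 0.0323
  Plant D: 0.27 × 0.02 = 0.0054
  Plant F: 0.41 × 0.336 = 0.13776
  Plant E: 0.11 × 0.152 = 0.01672
  Plant C: 0.04 × 0.04 = 0.0016
Normalizing constant = 0.19378.
P(Plant D | evidence) = 0.0054 / 0.19378 ≈ 0.0279.

0.0279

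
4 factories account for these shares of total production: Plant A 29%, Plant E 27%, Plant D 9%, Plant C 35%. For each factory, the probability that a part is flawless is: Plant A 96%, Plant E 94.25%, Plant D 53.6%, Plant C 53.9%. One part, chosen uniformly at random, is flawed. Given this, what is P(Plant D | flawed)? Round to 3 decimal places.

Taking complements, P(flawed | each) = Plant A 0.04, Plant E 0.0575, Plant D 0.464, Plant C 0.461.
Prior × likelihood for each hypothesis:
  Plant A: 0.29 × 0.04 = 0.0116
  Plant E: 0.27 × 0.0575 = 0.015525
  Plant D: 0.09 × 0.464 = 0.04176
  Plant C: 0.35 × 0.461 = 0.16135
Total = 0.230235.
P(Plant D | evidence) = 0.04176 / 0.230235 ≈ 0.181.

0.181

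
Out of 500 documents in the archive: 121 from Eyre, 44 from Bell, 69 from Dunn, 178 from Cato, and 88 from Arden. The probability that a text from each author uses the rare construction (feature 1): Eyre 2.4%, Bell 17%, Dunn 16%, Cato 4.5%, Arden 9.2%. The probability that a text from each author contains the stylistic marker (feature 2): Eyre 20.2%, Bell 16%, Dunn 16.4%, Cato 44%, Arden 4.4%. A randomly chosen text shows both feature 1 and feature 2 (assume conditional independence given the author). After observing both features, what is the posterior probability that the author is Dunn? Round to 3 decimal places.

By Bayes' rule, posterior ∝ prior × likelihood:
  Eyre: 0.242 × 0.024 × 0.202 = 0.001173216
  Bell: 0.088 × 0.17 × 0.16 = 0.0023936
  Dunn: 0.138 × 0.16 × 0.164 = 0.00362112
  Cato: 0.356 × 0.045 × 0.44 = 0.0070488
  Arden: 0.176 × 0.092 × 0.044 = 0.000712448
Total = 0.014949184.
P(Dunn | evidence) = 0.00362112 / 0.014949184 ≈ 0.242.

0.242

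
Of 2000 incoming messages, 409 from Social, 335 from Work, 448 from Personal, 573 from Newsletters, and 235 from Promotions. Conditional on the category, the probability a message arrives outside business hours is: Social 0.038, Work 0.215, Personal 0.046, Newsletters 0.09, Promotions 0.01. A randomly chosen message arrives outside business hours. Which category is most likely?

Work

Unnormalized posteriors (prior × likelihood):
  Social: 0.2045 × 0.038 = 0.007771
  Work: 0.1675 × 0.215 = 0.0360125
  Personal: 0.224 × 0.046 = 0.010304
  Newsletters: 0.2865 × 0.09 = 0.025785
  Promotions: 0.1175 × 0.01 = 0.001175
Total = 0.0810475.
Largest term belongs to Work, so Work is most probable.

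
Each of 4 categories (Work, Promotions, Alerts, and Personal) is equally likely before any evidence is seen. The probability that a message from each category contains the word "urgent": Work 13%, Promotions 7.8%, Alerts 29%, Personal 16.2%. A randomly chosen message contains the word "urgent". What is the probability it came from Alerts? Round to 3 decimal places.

0.439

Since the prior is uniform, the posterior is proportional to the likelihood:
  Work: 0.13
  Promotions: 0.078
  Alerts: 0.29
  Personal: 0.162
Normalizing constant = 0.66.
P(Alerts | evidence) = 0.29 / 0.66 ≈ 0.439.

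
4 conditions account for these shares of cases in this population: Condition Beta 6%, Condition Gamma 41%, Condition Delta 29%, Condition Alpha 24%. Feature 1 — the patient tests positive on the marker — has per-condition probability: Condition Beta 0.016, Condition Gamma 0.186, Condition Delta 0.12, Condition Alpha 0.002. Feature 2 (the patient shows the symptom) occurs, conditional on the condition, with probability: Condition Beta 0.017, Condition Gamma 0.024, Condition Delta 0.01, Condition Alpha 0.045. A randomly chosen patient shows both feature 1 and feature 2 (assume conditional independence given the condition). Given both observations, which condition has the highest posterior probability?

Condition Gamma

Prior × likelihood for each hypothesis:
  Condition Beta: 0.06 × 0.016 × 0.017 = 0.00001632
  Condition Gamma: 0.41 × 0.186 × 0.024 = 0.00183024
  Condition Delta: 0.29 × 0.12 × 0.01 = 0.000348
  Condition Alpha: 0.24 × 0.002 × 0.045 = 0.0000216
Sum = 0.00221616.
Largest term belongs to Condition Gamma, so Condition Gamma is most probable.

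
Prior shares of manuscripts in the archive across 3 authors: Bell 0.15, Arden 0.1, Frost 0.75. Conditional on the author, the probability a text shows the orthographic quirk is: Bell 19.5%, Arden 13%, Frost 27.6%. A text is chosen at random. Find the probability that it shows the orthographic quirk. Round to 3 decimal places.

Compute prior × likelihood for every hypothesis:
  Bell: 0.15 × 0.195 = 0.02925
  Arden: 0.1 × 0.13 = 0.013
  Frost: 0.75 × 0.276 = 0.207
P(quirk) = 0.02925 + 0.013 + 0.207 = 0.24925 → 0.249.

0.249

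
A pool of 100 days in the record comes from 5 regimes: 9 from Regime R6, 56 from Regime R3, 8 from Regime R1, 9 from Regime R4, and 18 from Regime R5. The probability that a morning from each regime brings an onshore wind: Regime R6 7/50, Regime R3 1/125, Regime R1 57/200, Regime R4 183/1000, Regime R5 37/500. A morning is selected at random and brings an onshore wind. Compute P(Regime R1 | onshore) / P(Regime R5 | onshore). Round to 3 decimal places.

1.712

Prior × likelihood for each hypothesis:
  Regime R6: 0.09 × 0.14 = 0.0126
  Regime R3: 0.56 × 0.008 = 0.00448
  Regime R1: 0.08 × 0.285 = 0.0228
  Regime R4: 0.09 × 0.183 = 0.01647
  Regime R5: 0.18 × 0.074 = 0.01332
Normalizing constant = 0.06967.
The ratio is 0.0228 / 0.01332 (the normalizer cancels) = 1.712.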